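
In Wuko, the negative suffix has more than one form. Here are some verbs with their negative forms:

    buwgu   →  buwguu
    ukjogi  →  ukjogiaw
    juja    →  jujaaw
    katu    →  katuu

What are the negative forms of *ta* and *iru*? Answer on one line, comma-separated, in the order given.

taaw, iruu

Looking at the last vowel of each stem: -u when the last vowel of the stem is a rounded vowel (*buwgu*, *katu*); -aw when the last vowel of the stem is an unrounded vowel (*ukjogi*, *juja*).
*ta* — last vowel /a/ (an unrounded vowel) → -aw → *taaw*.
*iru* — last vowel /u/ (a rounded vowel) → -u → *iruu*.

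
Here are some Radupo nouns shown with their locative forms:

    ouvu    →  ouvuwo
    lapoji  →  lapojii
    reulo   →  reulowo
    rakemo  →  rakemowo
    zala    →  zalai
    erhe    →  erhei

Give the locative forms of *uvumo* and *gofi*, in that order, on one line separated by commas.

The pattern is rounding harmony: -wo when the last vowel of the stem is a rounded vowel (*ouvu*, *reulo*, *rakemo*); -i when the last vowel of the stem is an unrounded vowel (*lapoji*, *zala*, *erhe*).
Since the last vowel of *uvumo* is /o/ (a rounded vowel), it takes -wo, giving *uvumowo*.
The last vowel of *gofi* is /i/, which is an unrounded vowel, so the suffix is -i, giving *gofii*.

uvumowo, gofii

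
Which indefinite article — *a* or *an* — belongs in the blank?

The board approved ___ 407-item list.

The indefinite article is chosen by the initial *sound* of the following word, not its spelling.
The number *407* is spoken "four hundred …", beginning with /fɔr/ — a consonant sound.
So the article is *a*: The board approved a 407-item list.

a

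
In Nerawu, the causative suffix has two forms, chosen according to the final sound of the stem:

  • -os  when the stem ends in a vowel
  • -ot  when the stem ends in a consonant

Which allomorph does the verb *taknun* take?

-ot

Since the final sound of *taknun* is /n/ (a consonant), it takes -ot.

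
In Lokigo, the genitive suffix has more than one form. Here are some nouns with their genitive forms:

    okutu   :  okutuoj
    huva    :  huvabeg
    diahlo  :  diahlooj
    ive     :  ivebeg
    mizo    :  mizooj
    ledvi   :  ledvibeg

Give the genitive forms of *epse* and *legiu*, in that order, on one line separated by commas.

Looking at the last vowel of each stem: -oj when the last vowel of the stem is a rounded vowel (*okutu*, *diahlo*, *mizo*); -beg when the last vowel of the stem is an unrounded vowel (*huva*, *ive*, *ledvi*).
*epse*: last vowel = /e/, an unrounded vowel → -beg → *epsebeg*.
*legiu*: last vowel = /u/, a rounded vowel → -oj → *legiuoj*.

epsebeg, legiuoj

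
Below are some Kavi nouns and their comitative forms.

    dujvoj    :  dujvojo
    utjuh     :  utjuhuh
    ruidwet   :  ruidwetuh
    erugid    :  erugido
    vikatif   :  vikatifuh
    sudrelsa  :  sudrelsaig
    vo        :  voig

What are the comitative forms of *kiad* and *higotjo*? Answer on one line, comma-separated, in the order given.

kiado, higotjoig

Looking at the final sound of each stem: -uh when the stem ends in a voiceless consonant (*utjuh*, *ruidwet*, *vikatif*); -o when the stem ends in a voiced consonant (*dujvoj*, *erugid*); -ig when the stem ends in a vowel (*sudrelsa*, *vo*).
*kiad*: final sound = /d/, a voiced consonant → -o → *kiado*.
Since the final sound of *higotjo* is /o/ (a vowel), it takes -ig, giving *higotjoig*.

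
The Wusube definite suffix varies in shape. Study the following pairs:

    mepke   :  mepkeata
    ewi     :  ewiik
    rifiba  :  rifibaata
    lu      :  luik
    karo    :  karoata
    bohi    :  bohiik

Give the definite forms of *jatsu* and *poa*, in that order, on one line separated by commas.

jatsuik, poaata

The alternation tracks the last vowel of the stem — -ik when the last vowel of the stem is a high vowel (*ewi*, *lu*, *bohi*); -ata when the last vowel of the stem is a non-high vowel (*mepke*, *rifiba*, *karo*).
*jatsu*: last vowel = /u/, a high vowel → -ik → *jatsuik*.
The last vowel of *poa* is /a/, which is a non-high vowel, so the suffix is -ata, giving *poaata*.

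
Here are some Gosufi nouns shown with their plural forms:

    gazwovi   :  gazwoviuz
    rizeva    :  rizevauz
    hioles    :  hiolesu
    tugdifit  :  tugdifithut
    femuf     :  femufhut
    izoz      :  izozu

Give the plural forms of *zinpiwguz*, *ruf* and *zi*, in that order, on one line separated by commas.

The pattern is sibilance of the final sound: -u when the stem ends in a sibilant (*hioles*, *izoz*); -hut when the stem ends in a non-sibilant consonant (*tugdifit*, *femuf*); -uz when the stem ends in a vowel (*gazwovi*, *rizeva*).
Since the final sound of *zinpiwguz* is /z/ (a sibilant), it takes -u, giving *zinpiwguzu*.
Since the final sound of *ruf* is /f/ (a non-sibilant consonant), it takes -hut, giving *rufhut*.
Since the final sound of *zi* is /i/ (a vowel), it takes -uz, giving *ziuz*.

zinpiwguzu, rufhut, ziuz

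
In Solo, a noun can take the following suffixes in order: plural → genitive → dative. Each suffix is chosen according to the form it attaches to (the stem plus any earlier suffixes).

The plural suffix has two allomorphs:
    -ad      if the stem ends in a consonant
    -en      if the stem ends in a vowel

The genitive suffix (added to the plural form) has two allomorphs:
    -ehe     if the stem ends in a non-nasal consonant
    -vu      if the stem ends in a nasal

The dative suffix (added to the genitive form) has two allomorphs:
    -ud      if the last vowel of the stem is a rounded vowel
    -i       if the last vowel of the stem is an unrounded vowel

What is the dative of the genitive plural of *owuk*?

owukadehei

*owuk*: final sound = /k/, a consonant → -ad → *owukad*.
The plural form *owukad*: final consonant = /d/, non-nasal → -ehe → *owukadehe*.
The genitive form *owukadehe*: last vowel = /e/, an unrounded vowel → -i → *owukadehei*.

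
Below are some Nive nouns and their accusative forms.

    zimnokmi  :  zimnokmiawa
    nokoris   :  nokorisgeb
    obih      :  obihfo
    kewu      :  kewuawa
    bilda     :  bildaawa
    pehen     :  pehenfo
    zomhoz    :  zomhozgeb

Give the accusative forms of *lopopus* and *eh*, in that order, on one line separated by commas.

lopopusgeb, ehfo

The suffix is conditioned by the final sound: -geb when the stem ends in a sibilant (*nokoris*, *zomhoz*); -fo when the stem ends in a non-sibilant consonant (*obih*, *pehen*); -awa when the stem ends in a vowel (*zimnokmi*, *kewu*, *bilda*).
*lopopus* — final sound /s/ (a sibilant) → -geb → *lopopusgeb*.
*eh*: final sound = /h/, a non-sibilant consonant → -fo → *ehfo*.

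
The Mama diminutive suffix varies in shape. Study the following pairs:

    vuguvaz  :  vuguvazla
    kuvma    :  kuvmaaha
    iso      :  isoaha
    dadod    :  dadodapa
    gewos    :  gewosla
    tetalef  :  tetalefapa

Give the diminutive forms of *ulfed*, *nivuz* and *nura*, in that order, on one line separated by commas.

ulfedapa, nivuzla, nuraaha

The suffix is conditioned by the final sound: -la when the stem ends in a sibilant (*vuguvaz*, *gewos*); -apa when the stem ends in a non-sibilant consonant (*dadod*, *tetalef*); -aha when the stem ends in a vowel (*kuvma*, *iso*).
*ulfed* — final sound /d/ (a non-sibilant consonant) → -apa → *ulfedapa*.
The final sound of *nivuz* is /z/, which is a sibilant, so the suffix is -la, giving *nivuzla*.
*nura* — final sound /a/ (a vowel) → -aha → *nuraaha*.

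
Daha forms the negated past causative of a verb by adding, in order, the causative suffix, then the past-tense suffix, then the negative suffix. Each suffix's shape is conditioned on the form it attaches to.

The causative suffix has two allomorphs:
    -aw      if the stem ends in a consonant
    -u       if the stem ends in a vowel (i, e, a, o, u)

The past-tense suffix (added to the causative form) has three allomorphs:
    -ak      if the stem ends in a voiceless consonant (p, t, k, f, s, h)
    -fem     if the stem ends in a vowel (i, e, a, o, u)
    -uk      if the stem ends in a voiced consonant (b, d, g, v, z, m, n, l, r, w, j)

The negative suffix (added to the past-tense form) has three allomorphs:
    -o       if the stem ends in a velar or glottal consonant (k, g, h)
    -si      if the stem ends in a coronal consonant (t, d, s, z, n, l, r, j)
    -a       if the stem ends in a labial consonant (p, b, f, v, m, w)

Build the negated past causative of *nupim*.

*nupim*: final sound = /m/, a consonant → -aw → *nupimaw*.
The final sound of the causative form *nupimaw* is /w/, which is a voiced consonant, so the past-tense suffix is -uk, giving *nupimawuk*.
The final consonant of the past-tense form *nupimawuk* is /k/, which is velar/glottal, so the negative suffix is -o, giving *nupimawuko*.

nupimawuko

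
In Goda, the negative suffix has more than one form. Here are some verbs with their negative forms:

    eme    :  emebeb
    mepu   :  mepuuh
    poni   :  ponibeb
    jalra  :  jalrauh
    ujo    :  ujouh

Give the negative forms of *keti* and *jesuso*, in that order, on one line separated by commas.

ketibeb, jesusouh

Looking at the last vowel of each stem: -beb when the last vowel of the stem is a front vowel (*eme*, *poni*); -uh when the last vowel of the stem is a back vowel (*mepu*, *jalra*, *ujo*).
Since the last vowel of *keti* is /i/ (a front vowel), it takes -beb, giving *ketibeb*.
*jesuso* — last vowel /o/ (a back vowel) → -uh → *jesusouh*.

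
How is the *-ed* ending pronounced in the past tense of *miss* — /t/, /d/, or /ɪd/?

The stem *miss* ends in a voiceless consonant other than /t/.
The -ed suffix is realized as /ɪd/ after /t, d/; as /t/ after other voiceless consonants; and as /d/ after other voiced sounds.
So -ed on *miss* is pronounced /t/.

/t/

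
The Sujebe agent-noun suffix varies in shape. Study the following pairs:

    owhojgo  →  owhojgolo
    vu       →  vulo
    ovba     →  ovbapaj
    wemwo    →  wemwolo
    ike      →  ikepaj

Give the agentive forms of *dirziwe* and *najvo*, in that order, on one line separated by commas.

dirziwepaj, najvolo

The suffix is conditioned by the last vowel: -lo when the last vowel of the stem is a rounded vowel (*owhojgo*, *vu*, *wemwo*); -paj when the last vowel of the stem is an unrounded vowel (*ovba*, *ike*).
Since the last vowel of *dirziwe* is /e/ (an unrounded vowel), it takes -paj, giving *dirziwepaj*.
*najvo* — last vowel /o/ (a rounded vowel) → -lo → *najvolo*.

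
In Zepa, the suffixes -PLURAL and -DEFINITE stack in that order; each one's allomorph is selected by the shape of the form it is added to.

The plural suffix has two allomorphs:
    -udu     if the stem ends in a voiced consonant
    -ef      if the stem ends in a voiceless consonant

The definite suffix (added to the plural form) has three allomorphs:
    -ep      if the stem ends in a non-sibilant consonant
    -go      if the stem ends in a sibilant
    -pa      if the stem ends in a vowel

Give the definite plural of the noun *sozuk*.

The final consonant of *sozuk* is /k/, which is voiceless, so the plural suffix is -ef, giving *sozukef*.
The plural form *sozukef* — final sound /f/ (a non-sibilant consonant) → -ep → *sozukefep*.

sozukefep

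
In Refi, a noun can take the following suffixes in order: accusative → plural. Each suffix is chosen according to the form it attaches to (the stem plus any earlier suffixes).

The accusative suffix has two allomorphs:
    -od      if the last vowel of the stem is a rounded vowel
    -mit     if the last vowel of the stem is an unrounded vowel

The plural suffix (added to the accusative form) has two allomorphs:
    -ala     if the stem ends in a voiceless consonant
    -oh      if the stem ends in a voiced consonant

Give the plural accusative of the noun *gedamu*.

gedamuodoh

Since the last vowel of *gedamu* is /u/ (a rounded vowel), it takes -od, giving *gedamuod*.
The accusative form *gedamuod*: final consonant = /d/, voiced → -oh → *gedamuodoh*.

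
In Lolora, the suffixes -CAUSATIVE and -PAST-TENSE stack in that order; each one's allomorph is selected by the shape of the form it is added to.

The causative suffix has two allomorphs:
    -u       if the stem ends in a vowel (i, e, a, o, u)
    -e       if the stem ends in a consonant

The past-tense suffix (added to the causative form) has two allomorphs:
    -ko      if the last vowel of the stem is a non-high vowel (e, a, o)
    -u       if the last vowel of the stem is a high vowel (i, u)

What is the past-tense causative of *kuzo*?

Since the final sound of *kuzo* is /o/ (a vowel), it takes -u, giving *kuzou*.
The last vowel of the causative form *kuzou* is /u/, which is a high vowel, so the past-tense suffix is -u, giving *kuzouu*.

kuzouu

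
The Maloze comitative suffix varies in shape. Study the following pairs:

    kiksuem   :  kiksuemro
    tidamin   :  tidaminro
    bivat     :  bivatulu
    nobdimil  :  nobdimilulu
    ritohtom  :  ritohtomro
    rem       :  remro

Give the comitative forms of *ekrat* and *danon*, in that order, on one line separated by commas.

The pattern is nasality of the final consonant: -ro when the stem ends in a nasal (*kiksuem*, *tidamin*, *ritohtom*, *rem*); -ulu when the stem ends in a non-nasal consonant (*bivat*, *nobdimil*).
Since the final consonant of *ekrat* is /t/ (non-nasal), it takes -ulu, giving *ekratulu*.
*danon* — final consonant /n/ (a nasal) → -ro → *danonro*.

ekratulu, danonro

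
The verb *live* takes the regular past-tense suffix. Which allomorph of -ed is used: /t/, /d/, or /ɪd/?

/d/

The stem *live* ends in a voiced sound other than /d/.
The -ed suffix is realized as /ɪd/ after /t, d/; as /t/ after other voiceless consonants; and as /d/ after other voiced sounds.
So -ed on *live* is pronounced /d/.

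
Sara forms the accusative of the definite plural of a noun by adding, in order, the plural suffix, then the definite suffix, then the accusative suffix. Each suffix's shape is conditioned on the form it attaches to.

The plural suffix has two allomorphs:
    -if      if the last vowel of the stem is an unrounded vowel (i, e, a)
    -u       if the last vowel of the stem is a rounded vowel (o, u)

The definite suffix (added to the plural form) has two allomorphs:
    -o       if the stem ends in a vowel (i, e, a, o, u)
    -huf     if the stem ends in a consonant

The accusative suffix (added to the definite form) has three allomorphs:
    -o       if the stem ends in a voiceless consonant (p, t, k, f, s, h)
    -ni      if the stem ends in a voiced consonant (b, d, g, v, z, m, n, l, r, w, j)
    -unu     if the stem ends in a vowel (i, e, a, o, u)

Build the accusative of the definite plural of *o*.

The last vowel of *o* is /o/, which is a rounded vowel, so the plural suffix is -u, giving *ou*.
The final sound of the plural form *ou* is /u/, which is a vowel, so the definite suffix is -o, giving *ouo*.
The definite form *ouo* — final sound /o/ (a vowel) → -unu → *ouounu*.

ouounu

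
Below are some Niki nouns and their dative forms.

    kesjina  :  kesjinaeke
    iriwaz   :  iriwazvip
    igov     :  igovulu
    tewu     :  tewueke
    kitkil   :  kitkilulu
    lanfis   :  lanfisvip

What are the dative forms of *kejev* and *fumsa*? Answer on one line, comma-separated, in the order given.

kejevulu, fumsaeke

The suffix is conditioned by the final sound: -vip when the stem ends in a sibilant (*iriwaz*, *lanfis*); -ulu when the stem ends in a non-sibilant consonant (*igov*, *kitkil*); -eke when the stem ends in a vowel (*kesjina*, *tewu*).
*kejev* — final sound /v/ (a non-sibilant consonant) → -ulu → *kejevulu*.
The final sound of *fumsa* is /a/, which is a vowel, so the suffix is -eke, giving *fumsaeke*.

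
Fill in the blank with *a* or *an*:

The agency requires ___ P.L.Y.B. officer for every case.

The indefinite article is chosen by the initial *sound* of the following word, not its spelling.
The initialism *P.L.Y.B.* is read letter by letter; the first letter, P, is pronounced /piː/, which begins with a consonant sound.
So the article is *a*: The agency requires a P.L.Y.B. officer for every case.

a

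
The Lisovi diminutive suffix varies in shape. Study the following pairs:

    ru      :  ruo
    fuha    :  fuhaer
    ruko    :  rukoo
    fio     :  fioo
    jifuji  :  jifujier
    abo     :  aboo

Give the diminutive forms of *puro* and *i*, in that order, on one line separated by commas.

puroo, ier

The pattern is rounding harmony: -o when the last vowel of the stem is a rounded vowel (*ru*, *ruko*, *fio*, *abo*); -er when the last vowel of the stem is an unrounded vowel (*fuha*, *jifuji*).
*puro* — last vowel /o/ (a rounded vowel) → -o → *puroo*.
The last vowel of *i* is /i/, which is an unrounded vowel, so the suffix is -er, giving *ier*.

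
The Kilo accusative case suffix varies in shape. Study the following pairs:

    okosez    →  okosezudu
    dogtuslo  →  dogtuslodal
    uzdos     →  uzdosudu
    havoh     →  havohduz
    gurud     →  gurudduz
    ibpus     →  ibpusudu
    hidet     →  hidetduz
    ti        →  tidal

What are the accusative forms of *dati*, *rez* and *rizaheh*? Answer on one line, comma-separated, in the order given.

datidal, rezudu, rizahehduz

The alternation tracks the final sound of the stem — -udu when the stem ends in a sibilant (*okosez*, *uzdos*, *ibpus*); -duz when the stem ends in a non-sibilant consonant (*havoh*, *gurud*, *hidet*); -dal when the stem ends in a vowel (*dogtuslo*, *ti*).
The final sound of *dati* is /i/, which is a vowel, so the suffix is -dal, giving *datidal*.
Since the final sound of *rez* is /z/ (a sibilant), it takes -udu, giving *rezudu*.
*rizaheh* — final sound /h/ (a non-sibilant consonant) → -duz → *rizahehduz*.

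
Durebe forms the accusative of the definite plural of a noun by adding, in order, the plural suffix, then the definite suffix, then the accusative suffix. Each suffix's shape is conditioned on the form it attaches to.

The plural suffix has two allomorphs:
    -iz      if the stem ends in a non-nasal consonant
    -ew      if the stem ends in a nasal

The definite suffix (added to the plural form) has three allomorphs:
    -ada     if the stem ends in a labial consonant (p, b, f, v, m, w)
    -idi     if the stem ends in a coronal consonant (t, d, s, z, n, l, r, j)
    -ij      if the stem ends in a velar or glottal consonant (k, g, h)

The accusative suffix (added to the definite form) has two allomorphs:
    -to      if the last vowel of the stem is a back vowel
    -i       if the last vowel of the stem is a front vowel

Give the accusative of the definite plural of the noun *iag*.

iagizidii

Since the final consonant of *iag* is /g/ (non-nasal), it takes -iz, giving *iagiz*.
The plural form *iagiz*: final consonant = /z/, coronal → -idi → *iagizidi*.
Since the last vowel of the definite form *iagizidi* is /i/ (a front vowel), it takes -i, giving *iagizidii*.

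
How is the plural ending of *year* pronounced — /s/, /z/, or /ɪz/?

/z/

The stem *year* ends in a voiced non-sibilant sound.
The plural suffix surfaces as /ɪz/ after sibilants, /s/ after other voiceless consonants, and /z/ after other voiced sounds.
So the plural -s on *year* is pronounced /z/.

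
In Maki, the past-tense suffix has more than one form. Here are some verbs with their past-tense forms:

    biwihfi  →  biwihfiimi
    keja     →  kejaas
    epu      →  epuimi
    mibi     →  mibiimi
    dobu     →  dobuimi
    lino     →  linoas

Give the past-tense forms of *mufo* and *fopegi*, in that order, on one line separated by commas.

mufoas, fopegiimi

The alternation tracks the last vowel of the stem — -imi when the last vowel of the stem is a high vowel (*biwihfi*, *epu*, *mibi*, *dobu*); -as when the last vowel of the stem is a non-high vowel (*keja*, *lino*).
*mufo* — last vowel /o/ (a non-high vowel) → -as → *mufoas*.
The last vowel of *fopegi* is /i/, which is a high vowel, so the suffix is -imi, giving *fopegiimi*.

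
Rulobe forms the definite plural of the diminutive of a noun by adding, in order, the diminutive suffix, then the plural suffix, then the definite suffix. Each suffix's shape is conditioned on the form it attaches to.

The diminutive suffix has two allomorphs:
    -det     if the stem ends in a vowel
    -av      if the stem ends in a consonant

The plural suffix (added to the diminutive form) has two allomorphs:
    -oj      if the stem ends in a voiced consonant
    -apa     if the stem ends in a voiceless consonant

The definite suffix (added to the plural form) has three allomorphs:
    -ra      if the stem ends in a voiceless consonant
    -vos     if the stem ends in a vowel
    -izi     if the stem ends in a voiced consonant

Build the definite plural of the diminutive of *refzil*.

*refzil*: final sound = /l/, a consonant → -av → *refzilav*.
Since the final consonant of the diminutive form *refzilav* is /v/ (voiced), it takes -oj, giving *refzilavoj*.
The plural form *refzilavoj*: final sound = /j/, a voiced consonant → -izi → *refzilavojizi*.

refzilavojizi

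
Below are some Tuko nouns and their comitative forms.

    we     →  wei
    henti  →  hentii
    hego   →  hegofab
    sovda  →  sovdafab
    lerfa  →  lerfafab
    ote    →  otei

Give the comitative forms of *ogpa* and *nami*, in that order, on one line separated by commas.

ogpafab, namii

Looking at the last vowel of each stem: -i when the last vowel of the stem is a front vowel (*we*, *henti*, *ote*); -fab when the last vowel of the stem is a back vowel (*hego*, *sovda*, *lerfa*).
Since the last vowel of *ogpa* is /a/ (a back vowel), it takes -fab, giving *ogpafab*.
The last vowel of *nami* is /i/, which is a front vowel, so the suffix is -i, giving *namii*.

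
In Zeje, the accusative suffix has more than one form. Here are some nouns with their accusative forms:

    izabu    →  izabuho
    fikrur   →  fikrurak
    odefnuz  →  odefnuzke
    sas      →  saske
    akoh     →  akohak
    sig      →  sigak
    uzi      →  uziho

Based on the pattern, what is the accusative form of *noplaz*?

noplazke

The pattern is sibilance of the final sound: -ke when the stem ends in a sibilant (*odefnuz*, *sas*); -ak when the stem ends in a non-sibilant consonant (*fikrur*, *akoh*, *sig*); -ho when the stem ends in a vowel (*izabu*, *uzi*).
Since the final sound of *noplaz* is /z/ (a sibilant), it takes -ke, giving *noplazke*.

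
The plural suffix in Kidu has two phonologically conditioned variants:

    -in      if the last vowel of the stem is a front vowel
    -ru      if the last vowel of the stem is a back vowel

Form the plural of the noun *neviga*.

*neviga*: last vowel = /a/, a back vowel → -ru → *nevigaru*.

nevigaru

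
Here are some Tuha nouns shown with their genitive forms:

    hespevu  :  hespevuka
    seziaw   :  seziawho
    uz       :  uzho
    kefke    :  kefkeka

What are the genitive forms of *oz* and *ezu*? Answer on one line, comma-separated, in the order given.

ozho, ezuka

The alternation tracks the final sound of the stem — -ho when the stem ends in a consonant (*seziaw*, *uz*); -ka when the stem ends in a vowel (*hespevu*, *kefke*).
*oz*: final sound = /z/, a consonant → -ho → *ozho*.
*ezu*: final sound = /u/, a vowel → -ka → *ezuka*.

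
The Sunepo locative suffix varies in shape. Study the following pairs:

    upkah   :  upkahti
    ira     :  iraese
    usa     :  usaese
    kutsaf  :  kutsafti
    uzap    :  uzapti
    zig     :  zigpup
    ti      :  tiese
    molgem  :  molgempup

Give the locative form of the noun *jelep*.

Looking at the final sound of each stem: -ti when the stem ends in a voiceless consonant (*upkah*, *kutsaf*, *uzap*); -pup when the stem ends in a voiced consonant (*zig*, *molgem*); -ese when the stem ends in a vowel (*ira*, *usa*, *ti*).
Since the final sound of *jelep* is /p/ (a voiceless consonant), it takes -ti, giving *jelepti*.

jelepti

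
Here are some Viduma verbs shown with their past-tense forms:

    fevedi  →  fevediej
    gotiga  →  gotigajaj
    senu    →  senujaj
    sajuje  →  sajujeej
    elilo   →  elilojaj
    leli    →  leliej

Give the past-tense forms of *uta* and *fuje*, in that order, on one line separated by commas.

The suffix is conditioned by the last vowel: -ej when the last vowel of the stem is a front vowel (*fevedi*, *sajuje*, *leli*); -jaj when the last vowel of the stem is a back vowel (*gotiga*, *senu*, *elilo*).
Since the last vowel of *uta* is /a/ (a back vowel), it takes -jaj, giving *utajaj*.
*fuje* — last vowel /e/ (a front vowel) → -ej → *fujeej*.

utajaj, fujeej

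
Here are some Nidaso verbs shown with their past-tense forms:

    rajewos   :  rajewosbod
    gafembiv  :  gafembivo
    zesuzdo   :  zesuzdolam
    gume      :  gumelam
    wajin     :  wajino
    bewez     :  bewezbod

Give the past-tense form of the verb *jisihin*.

jisihino

Looking at the final sound of each stem: -bod when the stem ends in a sibilant (*rajewos*, *bewez*); -o when the stem ends in a non-sibilant consonant (*gafembiv*, *wajin*); -lam when the stem ends in a vowel (*zesuzdo*, *gume*).
The final sound of *jisihin* is /n/, which is a non-sibilant consonant, so the suffix is -o, giving *jisihino*.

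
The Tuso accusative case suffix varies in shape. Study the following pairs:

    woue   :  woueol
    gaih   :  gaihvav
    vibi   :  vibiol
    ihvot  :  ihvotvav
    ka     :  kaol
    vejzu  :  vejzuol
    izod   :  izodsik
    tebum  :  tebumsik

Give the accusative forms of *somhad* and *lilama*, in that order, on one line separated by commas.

somhadsik, lilamaol

The suffix is conditioned by the final sound: -vav when the stem ends in a voiceless consonant (*gaih*, *ihvot*); -sik when the stem ends in a voiced consonant (*izod*, *tebum*); -ol when the stem ends in a vowel (*woue*, *vibi*, *ka*, *vejzu*).
Since the final sound of *somhad* is /d/ (a voiced consonant), it takes -sik, giving *somhadsik*.
*lilama* — final sound /a/ (a vowel) → -ol → *lilamaol*.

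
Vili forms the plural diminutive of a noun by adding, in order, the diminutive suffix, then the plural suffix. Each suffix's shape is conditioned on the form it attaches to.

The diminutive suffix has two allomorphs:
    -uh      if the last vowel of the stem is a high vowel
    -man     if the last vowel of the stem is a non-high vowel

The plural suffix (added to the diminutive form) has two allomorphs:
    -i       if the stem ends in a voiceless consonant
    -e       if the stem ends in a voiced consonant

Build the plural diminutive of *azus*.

Since the last vowel of *azus* is /u/ (a high vowel), it takes -uh, giving *azusuh*.
The diminutive form *azusuh*: final consonant = /h/, voiceless → -i → *azusuhi*.

azusuhi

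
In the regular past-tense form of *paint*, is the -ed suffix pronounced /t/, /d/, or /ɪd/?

The stem *paint* ends in /t/ or /d/.
The -ed suffix is realized as /ɪd/ after /t, d/; as /t/ after other voiceless consonants; and as /d/ after other voiced sounds.
So -ed on *paint* is pronounced /ɪd/.

/ɪd/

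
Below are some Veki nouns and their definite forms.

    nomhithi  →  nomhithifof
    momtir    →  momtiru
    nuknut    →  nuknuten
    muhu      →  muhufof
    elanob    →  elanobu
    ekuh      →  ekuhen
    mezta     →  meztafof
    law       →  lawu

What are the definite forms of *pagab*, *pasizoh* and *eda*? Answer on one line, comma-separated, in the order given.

The alternation tracks the final sound of the stem — -en when the stem ends in a voiceless consonant (*nuknut*, *ekuh*); -u when the stem ends in a voiced consonant (*momtir*, *elanob*, *law*); -fof when the stem ends in a vowel (*nomhithi*, *muhu*, *mezta*).
*pagab* — final sound /b/ (a voiced consonant) → -u → *pagabu*.
Since the final sound of *pasizoh* is /h/ (a voiceless consonant), it takes -en, giving *pasizohen*.
*eda* — final sound /a/ (a vowel) → -fof → *edafof*.

pagabu, pasizohen, edafof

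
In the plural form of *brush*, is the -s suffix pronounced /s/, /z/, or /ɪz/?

The stem *brush* ends in a sibilant (/s, z, ʃ, ʒ, tʃ, dʒ/).
The plural suffix surfaces as /ɪz/ after sibilants, /s/ after other voiceless consonants, and /z/ after other voiced sounds.
So the plural -s on *brush* is pronounced /ɪz/.

/ɪz/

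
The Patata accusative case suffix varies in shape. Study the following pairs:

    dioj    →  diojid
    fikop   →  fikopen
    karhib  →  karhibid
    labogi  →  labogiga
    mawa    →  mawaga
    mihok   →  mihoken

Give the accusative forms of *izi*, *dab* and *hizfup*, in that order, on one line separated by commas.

The suffix is conditioned by the final sound: -en when the stem ends in a voiceless consonant (*fikop*, *mihok*); -id when the stem ends in a voiced consonant (*dioj*, *karhib*); -ga when the stem ends in a vowel (*labogi*, *mawa*).
Since the final sound of *izi* is /i/ (a vowel), it takes -ga, giving *iziga*.
Since the final sound of *dab* is /b/ (a voiced consonant), it takes -id, giving *dabid*.
The final sound of *hizfup* is /p/, which is a voiceless consonant, so the suffix is -en, giving *hizfupen*.

iziga, dabid, hizfupen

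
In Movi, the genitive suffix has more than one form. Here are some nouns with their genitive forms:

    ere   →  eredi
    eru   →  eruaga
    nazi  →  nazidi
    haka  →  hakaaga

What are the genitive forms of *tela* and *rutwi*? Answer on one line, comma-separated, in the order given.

The pattern is front/back vowel harmony: -di when the last vowel of the stem is a front vowel (*ere*, *nazi*); -aga when the last vowel of the stem is a back vowel (*eru*, *haka*).
Since the last vowel of *tela* is /a/ (a back vowel), it takes -aga, giving *telaaga*.
*rutwi*: last vowel = /i/, a front vowel → -di → *rutwidi*.

telaaga, rutwidi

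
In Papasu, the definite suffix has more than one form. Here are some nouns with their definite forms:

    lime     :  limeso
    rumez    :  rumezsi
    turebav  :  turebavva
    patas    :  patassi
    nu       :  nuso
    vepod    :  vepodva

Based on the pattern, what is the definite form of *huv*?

The pattern is sibilance of the final sound: -si when the stem ends in a sibilant (*rumez*, *patas*); -va when the stem ends in a non-sibilant consonant (*turebav*, *vepod*); -so when the stem ends in a vowel (*lime*, *nu*).
Since the final sound of *huv* is /v/ (a non-sibilant consonant), it takes -va, giving *huvva*.

huvva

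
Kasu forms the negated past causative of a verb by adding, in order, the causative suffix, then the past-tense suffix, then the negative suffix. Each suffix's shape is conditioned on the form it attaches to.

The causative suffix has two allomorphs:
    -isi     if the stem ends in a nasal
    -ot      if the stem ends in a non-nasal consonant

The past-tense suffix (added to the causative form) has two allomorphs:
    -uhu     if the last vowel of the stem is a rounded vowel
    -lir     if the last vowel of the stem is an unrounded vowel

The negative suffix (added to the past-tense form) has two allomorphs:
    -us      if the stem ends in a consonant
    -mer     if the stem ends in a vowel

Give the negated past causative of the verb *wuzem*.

*wuzem* — final consonant /m/ (a nasal) → -isi → *wuzemisi*.
The last vowel of the causative form *wuzemisi* is /i/, which is an unrounded vowel, so the past-tense suffix is -lir, giving *wuzemisilir*.
The past-tense form *wuzemisilir* — final sound /r/ (a consonant) → -us → *wuzemisilirus*.

wuzemisilirus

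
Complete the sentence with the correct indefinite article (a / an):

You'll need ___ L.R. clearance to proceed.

an

The indefinite article is chosen by the initial *sound* of the following word, not its spelling.
The initialism *L.R.* is read letter by letter; the first letter, L, is pronounced /ɛl/, which begins with a vowel sound.
So the article is *an*: You'll need an L.R. clearance to proceed.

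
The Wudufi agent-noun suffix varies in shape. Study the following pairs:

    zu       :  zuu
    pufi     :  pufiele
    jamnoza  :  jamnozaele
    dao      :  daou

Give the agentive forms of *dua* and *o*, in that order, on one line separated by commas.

duaele, ou

The suffix is conditioned by the last vowel: -u when the last vowel of the stem is a rounded vowel (*zu*, *dao*); -ele when the last vowel of the stem is an unrounded vowel (*pufi*, *jamnoza*).
*dua* — last vowel /a/ (an unrounded vowel) → -ele → *duaele*.
The last vowel of *o* is /o/, which is a rounded vowel, so the suffix is -u, giving *ou*.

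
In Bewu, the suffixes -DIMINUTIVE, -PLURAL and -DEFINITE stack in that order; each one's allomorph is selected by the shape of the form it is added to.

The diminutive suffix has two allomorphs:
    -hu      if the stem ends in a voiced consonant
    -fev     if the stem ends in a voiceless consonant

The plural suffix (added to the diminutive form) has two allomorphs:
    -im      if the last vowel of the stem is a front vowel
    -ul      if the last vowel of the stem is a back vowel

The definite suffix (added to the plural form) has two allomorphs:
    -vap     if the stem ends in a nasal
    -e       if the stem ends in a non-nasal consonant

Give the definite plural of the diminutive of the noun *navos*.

*navos*: final consonant = /s/, voiceless → -fev → *navosfev*.
The last vowel of the diminutive form *navosfev* is /e/, which is a front vowel, so the plural suffix is -im, giving *navosfevim*.
The plural form *navosfevim*: final consonant = /m/, a nasal → -vap → *navosfevimvap*.

navosfevimvap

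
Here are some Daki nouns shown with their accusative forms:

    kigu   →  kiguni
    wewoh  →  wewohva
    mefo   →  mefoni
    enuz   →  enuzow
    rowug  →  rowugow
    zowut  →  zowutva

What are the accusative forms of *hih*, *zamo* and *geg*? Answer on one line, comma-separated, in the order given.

hihva, zamoni, gegow

The suffix is conditioned by the final sound: -va when the stem ends in a voiceless consonant (*wewoh*, *zowut*); -ow when the stem ends in a voiced consonant (*enuz*, *rowug*); -ni when the stem ends in a vowel (*kigu*, *mefo*).
The final sound of *hih* is /h/, which is a voiceless consonant, so the suffix is -va, giving *hihva*.
The final sound of *zamo* is /o/, which is a vowel, so the suffix is -ni, giving *zamoni*.
Since the final sound of *geg* is /g/ (a voiced consonant), it takes -ow, giving *gegow*.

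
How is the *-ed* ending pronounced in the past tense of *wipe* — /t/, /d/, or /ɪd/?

/t/

The stem *wipe* ends in a voiceless consonant other than /t/.
The -ed suffix is realized as /ɪd/ after /t, d/; as /t/ after other voiceless consonants; and as /d/ after other voiced sounds.
So -ed on *wipe* is pronounced /t/.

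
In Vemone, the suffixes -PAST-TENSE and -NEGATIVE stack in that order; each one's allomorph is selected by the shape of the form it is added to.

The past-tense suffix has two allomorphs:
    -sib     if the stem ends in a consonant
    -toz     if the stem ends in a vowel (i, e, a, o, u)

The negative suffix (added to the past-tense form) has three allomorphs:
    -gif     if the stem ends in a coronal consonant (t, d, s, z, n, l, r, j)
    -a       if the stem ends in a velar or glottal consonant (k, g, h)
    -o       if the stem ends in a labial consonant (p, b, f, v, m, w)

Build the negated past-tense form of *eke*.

eketozgif

Since the final sound of *eke* is /e/ (a vowel), it takes -toz, giving *eketoz*.
The past-tense form *eketoz*: final consonant = /z/, coronal → -gif → *eketozgif*.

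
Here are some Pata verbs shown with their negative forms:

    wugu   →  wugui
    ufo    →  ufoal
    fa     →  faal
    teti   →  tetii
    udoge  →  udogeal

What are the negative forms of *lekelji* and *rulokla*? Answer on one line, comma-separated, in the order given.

The pattern is height harmony: -i when the last vowel of the stem is a high vowel (*wugu*, *teti*); -al when the last vowel of the stem is a non-high vowel (*ufo*, *fa*, *udoge*).
Since the last vowel of *lekelji* is /i/ (a high vowel), it takes -i, giving *lekeljii*.
The last vowel of *rulokla* is /a/, which is a non-high vowel, so the suffix is -al, giving *ruloklaal*.

lekeljii, ruloklaal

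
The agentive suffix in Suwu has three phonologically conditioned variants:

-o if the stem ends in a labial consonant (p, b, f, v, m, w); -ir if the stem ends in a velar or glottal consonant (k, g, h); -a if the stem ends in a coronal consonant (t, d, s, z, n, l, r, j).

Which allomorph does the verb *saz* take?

-a

*saz* — final consonant /z/ (coronal) → -a.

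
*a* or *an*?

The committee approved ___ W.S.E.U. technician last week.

The indefinite article is chosen by the initial *sound* of the following word, not its spelling.
The initialism *W.S.E.U.* is read letter by letter; the first letter, W, is pronounced /ˈdʌbəl.juː/, which begins with a consonant sound.
So the article is *a*: The committee approved a W.S.E.U. technician last week.

a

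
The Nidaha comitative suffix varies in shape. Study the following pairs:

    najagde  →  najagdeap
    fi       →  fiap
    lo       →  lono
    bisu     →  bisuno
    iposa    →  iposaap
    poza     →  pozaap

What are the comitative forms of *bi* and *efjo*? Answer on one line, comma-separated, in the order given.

The suffix is conditioned by the last vowel: -no when the last vowel of the stem is a rounded vowel (*lo*, *bisu*); -ap when the last vowel of the stem is an unrounded vowel (*najagde*, *fi*, *iposa*, *poza*).
*bi*: last vowel = /i/, an unrounded vowel → -ap → *biap*.
Since the last vowel of *efjo* is /o/ (a rounded vowel), it takes -no, giving *efjono*.

biap, efjono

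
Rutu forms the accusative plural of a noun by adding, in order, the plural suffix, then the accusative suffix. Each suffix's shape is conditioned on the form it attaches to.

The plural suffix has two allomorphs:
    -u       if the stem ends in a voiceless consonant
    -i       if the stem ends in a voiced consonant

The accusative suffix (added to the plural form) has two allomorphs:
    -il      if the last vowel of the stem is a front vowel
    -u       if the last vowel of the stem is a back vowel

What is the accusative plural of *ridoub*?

Since the final consonant of *ridoub* is /b/ (voiced), it takes -i, giving *ridoubi*.
The plural form *ridoubi*: last vowel = /i/, a front vowel → -il → *ridoubiil*.

ridoubiil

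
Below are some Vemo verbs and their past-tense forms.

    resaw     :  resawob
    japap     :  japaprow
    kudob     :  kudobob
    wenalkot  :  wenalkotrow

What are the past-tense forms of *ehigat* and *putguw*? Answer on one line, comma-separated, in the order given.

ehigatrow, putguwob

Looking at the final consonant of each stem: -row when the stem ends in a voiceless consonant (*japap*, *wenalkot*); -ob when the stem ends in a voiced consonant (*resaw*, *kudob*).
*ehigat* — final consonant /t/ (voiceless) → -row → *ehigatrow*.
*putguw* — final consonant /w/ (voiced) → -ob → *putguwob*.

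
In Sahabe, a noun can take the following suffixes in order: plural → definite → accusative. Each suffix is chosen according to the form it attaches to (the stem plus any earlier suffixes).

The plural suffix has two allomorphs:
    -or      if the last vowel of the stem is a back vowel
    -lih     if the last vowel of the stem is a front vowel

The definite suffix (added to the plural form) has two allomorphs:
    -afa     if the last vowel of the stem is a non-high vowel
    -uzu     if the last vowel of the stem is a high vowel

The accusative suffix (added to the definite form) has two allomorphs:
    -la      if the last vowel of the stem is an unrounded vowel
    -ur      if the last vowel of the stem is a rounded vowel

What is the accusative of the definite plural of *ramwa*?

ramwaorafala

*ramwa* — last vowel /a/ (a back vowel) → -or → *ramwaor*.
The plural form *ramwaor* — last vowel /o/ (a non-high vowel) → -afa → *ramwaorafa*.
The definite form *ramwaorafa*: last vowel = /a/, an unrounded vowel → -la → *ramwaorafala*.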